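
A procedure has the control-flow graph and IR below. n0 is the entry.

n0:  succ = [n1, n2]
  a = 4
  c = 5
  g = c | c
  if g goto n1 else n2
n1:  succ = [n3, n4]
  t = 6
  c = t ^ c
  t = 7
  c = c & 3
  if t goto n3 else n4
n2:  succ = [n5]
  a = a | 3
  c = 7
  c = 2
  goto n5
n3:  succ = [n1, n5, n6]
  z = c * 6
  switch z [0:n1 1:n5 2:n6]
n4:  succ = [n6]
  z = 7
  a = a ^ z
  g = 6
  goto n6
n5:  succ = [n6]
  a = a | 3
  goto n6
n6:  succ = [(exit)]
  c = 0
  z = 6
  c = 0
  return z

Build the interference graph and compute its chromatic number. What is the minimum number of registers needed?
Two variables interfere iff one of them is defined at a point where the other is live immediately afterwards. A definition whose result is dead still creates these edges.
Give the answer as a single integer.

Answer: 3

Working:
Block summaries:
  n0: {a,c,g} / ∅
  n1: {c,t} / {c}
  n2: {a,c} / {a}
  n3: {z} / {c}
  n4: {a,g,z} / {a}
  n5: {a} / {a}
  n6: {c,z} / ∅

Liveness:
  live n0: ∅→{a,c}
  live n1: {a,c}→{a,c}
  live n2: {a}→{a}
  live n3: {a,c}→{a,c}
  live n4: {a}→∅
  live n5: {a}→∅
  live n6: ∅→∅

Interference:
  a↔{c,g,t,z}
  c↔{a,g,t,z}
  g↔{a,c}
  t↔{a,c}
  z↔{a,c}

Colouring:
  lower bound: {a,c,g} mutually conflict ⇒ χ ≥ 3
  3-colouring: R0={a}  R1={c}  R2={g,t,z}
  χ = 3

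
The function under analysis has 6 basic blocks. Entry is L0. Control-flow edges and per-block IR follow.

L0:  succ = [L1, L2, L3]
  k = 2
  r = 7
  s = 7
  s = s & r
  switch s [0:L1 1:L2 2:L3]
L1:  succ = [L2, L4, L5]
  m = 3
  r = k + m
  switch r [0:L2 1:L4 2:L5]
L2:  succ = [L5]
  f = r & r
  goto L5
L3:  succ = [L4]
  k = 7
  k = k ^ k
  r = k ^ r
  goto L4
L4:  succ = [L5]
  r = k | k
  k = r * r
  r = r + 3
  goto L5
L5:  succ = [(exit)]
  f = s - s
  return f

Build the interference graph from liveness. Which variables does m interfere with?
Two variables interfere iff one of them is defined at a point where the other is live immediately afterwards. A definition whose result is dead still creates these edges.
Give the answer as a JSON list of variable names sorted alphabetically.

Per-block:
  L0: {k,r,s} / ∅
  L1: {m,r} / {k}
  L2: {f} / {r}
  L3: {k,r} / {r}
  L4: {k,r} / {k}
  L5: {f} / {s}

Backward fixpoint:
  live L0: ∅→{k,r,s}
  live L1: {k,s}→{k,r,s}
  live L2: {r,s}→{s}
  live L3: {r,s}→{k,s}
  live L4: {k,s}→{s}
  live L5: {s}→∅

Interference:
  f — {s}
  k — {m,r,s}
  m — {k,s}
  r — {k,s}
  s — {f,k,m,r}

N(m) = ["k", "s"]

Answer: ["k", "s"]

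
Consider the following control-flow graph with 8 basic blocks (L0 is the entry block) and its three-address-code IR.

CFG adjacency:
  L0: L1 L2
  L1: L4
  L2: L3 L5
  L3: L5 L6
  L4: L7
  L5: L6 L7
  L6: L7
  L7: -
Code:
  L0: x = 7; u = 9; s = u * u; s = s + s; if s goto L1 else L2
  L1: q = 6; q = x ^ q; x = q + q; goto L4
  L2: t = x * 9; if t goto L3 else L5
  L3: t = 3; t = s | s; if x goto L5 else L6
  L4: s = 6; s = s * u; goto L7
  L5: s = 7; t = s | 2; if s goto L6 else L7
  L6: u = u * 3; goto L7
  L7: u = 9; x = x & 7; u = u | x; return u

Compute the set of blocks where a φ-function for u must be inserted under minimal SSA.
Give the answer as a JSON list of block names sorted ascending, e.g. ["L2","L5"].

Answer: ["L7"]

Derivation:
idom tree: L1←L0 L2←L0 L3←L2 L4←L1 L5←L2 L6←L2 L7←L0
Join-block Dom:
  L5: preds {L2,L3}: {L0,L2} ∩ {L0,L2,L3} = {L0,L2}; idom=L2
  L6: preds {L3,L5}: {L0,L2,L3} ∩ {L0,L2,L5} = {L0,L2}; idom=L2
  L7: preds {L4,L5,L6}: {L0,L1,L4} ∩ {L0,L2,L5} ∩ {L0,L2,L6} = {L0}; idom=L0

DF derivation:
  L5←L2: walk · to L2
  L5←L3: walk L3 to L2
  L6←L3: walk L3 to L2
  L6←L5: walk L5 to L2
  L7←L4: walk L4→L1 to L0
  L7←L5: walk L5→L2 to L0
  L7←L6: walk L6→L2 to L0
  L0 → ∅
  L1 → {L7}
  L2 → {L7}
  L3 → {L5,L6}
  L4 → {L7}
  L5 → {L6,L7}
  L6 → {L7}
  L7 → ∅

φ for u: defs {L0,L6,L7}
  DF⁺ = {L7}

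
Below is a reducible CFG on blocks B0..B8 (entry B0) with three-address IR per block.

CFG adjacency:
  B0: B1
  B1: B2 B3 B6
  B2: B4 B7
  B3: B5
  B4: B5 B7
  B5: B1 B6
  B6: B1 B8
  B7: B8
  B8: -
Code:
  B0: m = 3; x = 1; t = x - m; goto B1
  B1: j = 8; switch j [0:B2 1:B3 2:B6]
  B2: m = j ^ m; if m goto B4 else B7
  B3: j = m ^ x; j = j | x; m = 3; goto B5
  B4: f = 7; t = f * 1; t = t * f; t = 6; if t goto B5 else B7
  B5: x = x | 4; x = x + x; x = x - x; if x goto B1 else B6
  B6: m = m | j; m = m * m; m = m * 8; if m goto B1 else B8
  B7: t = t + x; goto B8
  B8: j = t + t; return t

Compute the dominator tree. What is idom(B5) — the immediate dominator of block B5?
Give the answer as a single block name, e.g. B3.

Answer: B1

Derivation:
idom tree: B1←B0 B2←B1 B3←B1 B4←B2 B5←B1 B6←B1 B7←B2 B8←B1
Dom∩ at merges:
  B1: preds {B0,B5,B6}: {B0} ∩ {B0,B1,B5} ∩ {B0,B1,B6} = {B0}; idom=B0
  B5: preds {B3,B4}: {B0,B1,B3} ∩ {B0,B1,B2,B4} = {B0,B1}; idom=B1
  B6: preds {B1,B5}: {B0,B1} ∩ {B0,B1,B5} = {B0,B1}; idom=B1
  B7: preds {B2,B4}: {B0,B1,B2} ∩ {B0,B1,B2,B4} = {B0,B1,B2}; idom=B2
  B8: preds {B6,B7}: {B0,B1,B6} ∩ {B0,B1,B2,B7} = {B0,B1}; idom=B1

idom(B5) = B1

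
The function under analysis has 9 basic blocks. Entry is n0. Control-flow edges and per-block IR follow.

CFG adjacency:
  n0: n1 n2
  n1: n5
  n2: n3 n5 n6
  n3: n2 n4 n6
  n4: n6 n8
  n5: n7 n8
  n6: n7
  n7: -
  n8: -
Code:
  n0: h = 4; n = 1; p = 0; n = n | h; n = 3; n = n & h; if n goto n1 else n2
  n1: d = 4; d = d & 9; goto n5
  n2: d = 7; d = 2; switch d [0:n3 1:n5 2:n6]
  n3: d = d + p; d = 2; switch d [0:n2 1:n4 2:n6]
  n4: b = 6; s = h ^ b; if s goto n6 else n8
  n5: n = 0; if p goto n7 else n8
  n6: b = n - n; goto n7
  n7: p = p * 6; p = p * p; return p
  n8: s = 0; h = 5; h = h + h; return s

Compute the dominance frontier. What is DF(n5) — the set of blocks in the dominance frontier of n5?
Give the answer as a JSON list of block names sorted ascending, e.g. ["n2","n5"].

idom tree: n1←n0 n2←n0 n3←n2 n4←n3 n5←n0 n6←n2 n7←n0 n8←n0
Dom at joins:
  n2: preds {n0,n3}: {n0} ∩ {n0,n2,n3} = {n0}; idom=n0
  n5: preds {n1,n2}: {n0,n1} ∩ {n0,n2} = {n0}; idom=n0
  n6: preds {n2,n3,n4}: {n0,n2} ∩ {n0,n2,n3} ∩ {n0,n2,n3,n4} = {n0,n2}; idom=n2
  n7: preds {n5,n6}: {n0,n5} ∩ {n0,n2,n6} = {n0}; idom=n0
  n8: preds {n4,n5}: {n0,n2,n3,n4} ∩ {n0,n5} = {n0}; idom=n0

DF derivation:
  n2←n0: walk · to n0
  n2←n3: walk n3→n2 to n0
  n5←n1: walk n1 to n0
  n5←n2: walk n2 to n0
  n6←n2: walk · to n2
  n6←n3: walk n3 to n2
  n6←n4: walk n4→n3 to n2
  n7←n5: walk n5 to n0
  n7←n6: walk n6→n2 to n0
  n8←n4: walk n4→n3→n2 to n0
  n8←n5: walk n5 to n0
  n0 → ∅
  n1 → {n5}
  n2 → {n2,n5,n7,n8}
  n3 → {n2,n6,n8}
  n4 → {n6,n8}
  n5 → {n7,n8}
  n6 → {n7}
  n7 → ∅
  n8 → ∅

DF(n5) = ["n7", "n8"]

Answer: ["n7", "n8"]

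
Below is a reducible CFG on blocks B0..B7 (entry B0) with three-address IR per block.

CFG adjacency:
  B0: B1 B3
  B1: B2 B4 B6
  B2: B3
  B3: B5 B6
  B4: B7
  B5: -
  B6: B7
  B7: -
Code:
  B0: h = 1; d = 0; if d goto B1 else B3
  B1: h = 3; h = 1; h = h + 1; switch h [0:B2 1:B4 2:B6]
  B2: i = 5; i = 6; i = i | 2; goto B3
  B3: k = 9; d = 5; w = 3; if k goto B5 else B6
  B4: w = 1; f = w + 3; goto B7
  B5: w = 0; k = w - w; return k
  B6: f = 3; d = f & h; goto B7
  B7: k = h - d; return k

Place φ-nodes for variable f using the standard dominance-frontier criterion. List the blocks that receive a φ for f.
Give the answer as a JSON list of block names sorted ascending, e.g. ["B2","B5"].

Answer: ["B7"]

Working:
idom tree: B1←B0 B2←B1 B3←B0 B4←B1 B5←B3 B6←B0 B7←B0
Join-block Dom:
  B3: preds {B0,B2}: {B0} ∩ {B0,B1,B2} = {B0}; idom=B0
  B6: preds {B1,B3}: {B0,B1} ∩ {B0,B3} = {B0}; idom=B0
  B7: preds {B4,B6}: {B0,B1,B4} ∩ {B0,B6} = {B0}; idom=B0

Frontier:
  B3←B0: walk · to B0
  B3←B2: walk B2→B1 to B0
  B6←B1: walk B1 to B0
  B6←B3: walk B3 to B0
  B7←B4: walk B4→B1 to B0
  B7←B6: walk B6 to B0
  B0 → ∅
  B1 → {B3,B6,B7}
  B2 → {B3}
  B3 → {B6}
  B4 → {B7}
  B5 → ∅
  B6 → {B7}
  B7 → ∅

φ for f: defs {B4,B6}
  DF⁺ = {B7}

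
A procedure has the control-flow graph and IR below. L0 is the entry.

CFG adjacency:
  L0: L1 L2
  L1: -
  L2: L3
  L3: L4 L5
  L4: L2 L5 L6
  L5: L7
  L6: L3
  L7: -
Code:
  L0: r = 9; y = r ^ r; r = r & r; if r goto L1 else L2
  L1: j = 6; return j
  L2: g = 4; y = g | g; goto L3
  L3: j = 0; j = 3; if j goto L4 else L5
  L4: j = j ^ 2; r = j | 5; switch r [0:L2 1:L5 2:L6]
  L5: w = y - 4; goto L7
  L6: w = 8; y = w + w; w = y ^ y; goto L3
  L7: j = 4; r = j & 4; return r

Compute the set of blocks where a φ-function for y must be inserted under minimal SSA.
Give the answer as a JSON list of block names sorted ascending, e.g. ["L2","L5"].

Answer: ["L2", "L3"]

Derivation:
idom tree: L1←L0 L2←L0 L3←L2 L4←L3 L5←L3 L6←L4 L7←L5
Dom at joins:
  L2: preds {L0,L4}: {L0} ∩ {L0,L2,L3,L4} = {L0}; idom=L0
  L3: preds {L2,L6}: {L0,L2} ∩ {L0,L2,L3,L4,L6} = {L0,L2}; idom=L2
  L5: preds {L3,L4}: {L0,L2,L3} ∩ {L0,L2,L3,L4} = {L0,L2,L3}; idom=L3

Frontier:
  join L2 pred L0: · stop@L0
  join L2 pred L4: L4→L3→L2 stop@L0
  join L3 pred L2: · stop@L2
  join L3 pred L6: L6→L4→L3 stop@L2
  join L5 pred L3: · stop@L3
  join L5 pred L4: L4 stop@L3
  L0: DF=∅
  L1: DF=∅
  L2: DF={L2}
  L3: DF={L2,L3}
  L4: DF={L2,L3,L5}
  L5: DF=∅
  L6: DF={L3}
  L7: DF=∅

φ for y: defs {L0,L2,L6}
  DF⁺ = {L2,L3}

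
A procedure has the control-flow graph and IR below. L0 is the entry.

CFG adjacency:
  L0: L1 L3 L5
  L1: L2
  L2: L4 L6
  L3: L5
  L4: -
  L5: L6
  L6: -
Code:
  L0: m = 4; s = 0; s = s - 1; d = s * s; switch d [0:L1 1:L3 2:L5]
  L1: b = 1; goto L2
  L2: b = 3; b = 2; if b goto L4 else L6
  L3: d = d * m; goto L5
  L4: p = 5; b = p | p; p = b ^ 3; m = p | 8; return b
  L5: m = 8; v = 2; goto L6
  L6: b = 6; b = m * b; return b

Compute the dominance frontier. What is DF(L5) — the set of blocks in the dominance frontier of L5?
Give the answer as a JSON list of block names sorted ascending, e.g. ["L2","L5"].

idom tree: L1←L0 L2←L1 L3←L0 L4←L2 L5←L0 L6←L0
Dom at joins:
  L5: preds {L0,L3}: {L0} ∩ {L0,L3} = {L0}; idom=L0
  L6: preds {L2,L5}: {L0,L1,L2} ∩ {L0,L5} = {L0}; idom=L0

Frontier:
  join L5 pred L0: · stop@L0
  join L5 pred L3: L3 stop@L0
  join L6 pred L2: L2→L1 stop@L0
  join L6 pred L5: L5 stop@L0
  L0: DF=∅
  L1: DF={L6}
  L2: DF={L6}
  L3: DF={L5}
  L4: DF=∅
  L5: DF={L6}
  L6: DF=∅

DF(L5) = ["L6"]

Answer: ["L6"]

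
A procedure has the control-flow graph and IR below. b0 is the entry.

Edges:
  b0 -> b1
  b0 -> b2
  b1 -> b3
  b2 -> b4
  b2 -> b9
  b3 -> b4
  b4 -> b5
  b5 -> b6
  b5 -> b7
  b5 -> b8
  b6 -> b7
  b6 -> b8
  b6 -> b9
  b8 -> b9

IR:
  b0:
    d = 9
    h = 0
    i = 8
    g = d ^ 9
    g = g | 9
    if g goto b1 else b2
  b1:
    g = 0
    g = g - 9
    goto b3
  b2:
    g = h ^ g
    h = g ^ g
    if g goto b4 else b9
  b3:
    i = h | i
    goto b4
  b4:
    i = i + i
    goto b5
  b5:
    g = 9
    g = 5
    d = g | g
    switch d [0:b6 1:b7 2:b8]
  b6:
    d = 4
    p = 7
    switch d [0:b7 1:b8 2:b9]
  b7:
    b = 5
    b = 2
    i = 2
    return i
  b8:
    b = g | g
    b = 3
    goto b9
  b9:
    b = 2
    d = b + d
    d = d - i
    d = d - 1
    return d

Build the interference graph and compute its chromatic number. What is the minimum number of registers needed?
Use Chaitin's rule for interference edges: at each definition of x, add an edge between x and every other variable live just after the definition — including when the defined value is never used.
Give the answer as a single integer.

Per-block:
  b0 def {d,g,h,i} use ∅
  b1 def {g} use ∅
  b2 def {g,h} use {g,h}
  b3 def {i} use {h,i}
  b4 def {i} use {i}
  b5 def {d,g} use ∅
  b6 def {d,p} use ∅
  b7 def {b,i} use ∅
  b8 def {b} use {g}
  b9 def {b,d} use {d,i}

Backward fixpoint:
  live b0: ∅→{d,g,h,i}
  live b1: {h,i}→{h,i}
  live b2: {d,g,h,i}→{d,i}
  live b3: {h,i}→{i}
  live b4: {i}→{i}
  live b5: {i}→{d,g,i}
  live b6: {g,i}→{d,g,i}
  live b7: ∅→∅
  live b8: {d,g,i}→{d,i}
  live b9: {d,i}→∅

Interfere edges:
  b: {d,i}
  d: {b,g,h,i,p}
  g: {d,h,i,p}
  h: {d,g,i}
  i: {b,d,g,h,p}
  p: {d,g,i}

Colouring:
  clique {d,g,h,i} ⇒ need ≥ 4
  assign b→r2 d→r0 g→r2 h→r3 i→r1 p→r3 — no edge inside a register ⇒ χ ≤ 4
  χ = 4

Answer: 4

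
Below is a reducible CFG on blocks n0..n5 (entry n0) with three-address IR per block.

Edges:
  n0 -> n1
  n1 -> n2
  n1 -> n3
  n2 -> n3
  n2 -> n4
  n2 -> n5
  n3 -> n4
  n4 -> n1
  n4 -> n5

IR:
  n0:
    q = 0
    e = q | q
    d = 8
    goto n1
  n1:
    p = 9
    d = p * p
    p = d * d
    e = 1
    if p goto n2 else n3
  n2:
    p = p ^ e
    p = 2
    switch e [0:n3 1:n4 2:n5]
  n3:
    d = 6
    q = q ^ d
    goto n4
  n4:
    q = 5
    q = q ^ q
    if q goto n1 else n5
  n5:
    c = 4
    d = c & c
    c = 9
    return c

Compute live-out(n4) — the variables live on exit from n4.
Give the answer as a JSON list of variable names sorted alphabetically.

Block summaries:
  n0: {d,e,q} / ∅
  n1: {d,e,p} / ∅
  n2: {p} / {e,p}
  n3: {d,q} / {q}
  n4: {q} / ∅
  n5: {c,d} / ∅

Backward fixpoint:
  n0: in=∅ out={q}
  n1: in={q} out={e,p,q}
  n2: in={e,p,q} out={q}
  n3: in={q} out=∅
  n4: in=∅ out={q}
  n5: in=∅ out=∅

live-out(n4) = ["q"]

Answer: ["q"]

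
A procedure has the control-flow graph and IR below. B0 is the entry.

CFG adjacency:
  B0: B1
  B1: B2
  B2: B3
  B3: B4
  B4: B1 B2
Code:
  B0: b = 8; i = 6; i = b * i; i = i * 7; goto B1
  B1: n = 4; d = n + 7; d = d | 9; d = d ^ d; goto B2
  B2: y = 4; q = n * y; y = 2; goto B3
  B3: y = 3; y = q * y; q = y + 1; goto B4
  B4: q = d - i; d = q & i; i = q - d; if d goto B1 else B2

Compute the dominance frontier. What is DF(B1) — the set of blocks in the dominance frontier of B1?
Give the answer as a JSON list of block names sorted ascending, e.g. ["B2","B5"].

idom tree: B1←B0 B2←B1 B3←B2 B4←B3
Dom∩ at merges:
  B1: preds {B0,B4}: {B0} ∩ {B0,B1,B2,B3,B4} = {B0}; idom=B0
  B2: preds {B1,B4}: {B0,B1} ∩ {B0,B1,B2,B3,B4} = {B0,B1}; idom=B1

DF walk-up:
  B1←B0: walk · to B0
  B1←B4: walk B4→B3→B2→B1 to B0
  B2←B1: walk · to B1
  B2←B4: walk B4→B3→B2 to B1
  B0: DF=∅
  B1: DF={B1}
  B2: DF={B1,B2}
  B3: DF={B1,B2}
  B4: DF={B1,B2}

DF(B1) = ["B1"]

Answer: ["B1"]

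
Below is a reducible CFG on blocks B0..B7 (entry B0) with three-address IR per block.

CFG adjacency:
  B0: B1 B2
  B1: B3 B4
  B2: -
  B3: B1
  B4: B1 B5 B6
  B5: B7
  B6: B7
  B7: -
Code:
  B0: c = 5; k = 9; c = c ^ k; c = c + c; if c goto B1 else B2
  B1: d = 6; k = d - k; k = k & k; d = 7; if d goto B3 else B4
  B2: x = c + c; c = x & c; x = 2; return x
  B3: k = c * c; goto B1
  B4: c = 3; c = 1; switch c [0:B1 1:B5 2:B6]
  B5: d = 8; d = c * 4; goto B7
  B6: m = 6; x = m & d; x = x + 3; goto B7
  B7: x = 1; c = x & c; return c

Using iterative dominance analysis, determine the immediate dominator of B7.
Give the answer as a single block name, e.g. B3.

idom tree: B1←B0 B2←B0 B3←B1 B4←B1 B5←B4 B6←B4 B7←B4
Dom∩ at merges:
  B1: preds {B0,B3,B4}: {B0} ∩ {B0,B1,B3} ∩ {B0,B1,B4} = {B0}; idom=B0
  B7: preds {B5,B6}: {B0,B1,B4,B5} ∩ {B0,B1,B4,B6} = {B0,B1,B4}; idom=B4

idom(B7) = B4

Answer: B4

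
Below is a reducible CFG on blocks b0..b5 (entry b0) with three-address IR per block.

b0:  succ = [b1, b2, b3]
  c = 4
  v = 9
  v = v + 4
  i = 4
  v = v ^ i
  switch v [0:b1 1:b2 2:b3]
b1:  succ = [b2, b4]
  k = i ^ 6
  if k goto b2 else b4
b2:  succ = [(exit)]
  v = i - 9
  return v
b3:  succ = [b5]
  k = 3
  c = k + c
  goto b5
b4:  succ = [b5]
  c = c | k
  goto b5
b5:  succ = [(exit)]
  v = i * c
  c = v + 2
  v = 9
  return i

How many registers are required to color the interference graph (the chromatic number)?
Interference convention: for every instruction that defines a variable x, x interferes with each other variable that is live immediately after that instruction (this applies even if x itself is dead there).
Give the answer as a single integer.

Answer: 3

Working:
Per-block:
  b0: def={c,i,v} ue=∅
  b1: def={k} ue={i}
  b2: def={v} ue={i}
  b3: def={c,k} ue={c}
  b4: def={c} ue={c,k}
  b5: def={c,v} ue={c,i}

Live sets:
  b0 li=∅ lo={c,i}
  b1 li={c,i} lo={c,i,k}
  b2 li={i} lo=∅
  b3 li={c,i} lo={c,i}
  b4 li={c,i,k} lo={c,i}
  b5 li={c,i} lo=∅

Interfere edges:
  c↔{i,k,v}
  i↔{c,k,v}
  k↔{c,i}
  v↔{c,i}

Chromatic number:
  lower bound: {c,i,k} mutually conflict ⇒ χ ≥ 3
  assign c→r0 i→r1 k→r2 v→r2 — no edge inside a register ⇒ χ ≤ 3
  χ = 3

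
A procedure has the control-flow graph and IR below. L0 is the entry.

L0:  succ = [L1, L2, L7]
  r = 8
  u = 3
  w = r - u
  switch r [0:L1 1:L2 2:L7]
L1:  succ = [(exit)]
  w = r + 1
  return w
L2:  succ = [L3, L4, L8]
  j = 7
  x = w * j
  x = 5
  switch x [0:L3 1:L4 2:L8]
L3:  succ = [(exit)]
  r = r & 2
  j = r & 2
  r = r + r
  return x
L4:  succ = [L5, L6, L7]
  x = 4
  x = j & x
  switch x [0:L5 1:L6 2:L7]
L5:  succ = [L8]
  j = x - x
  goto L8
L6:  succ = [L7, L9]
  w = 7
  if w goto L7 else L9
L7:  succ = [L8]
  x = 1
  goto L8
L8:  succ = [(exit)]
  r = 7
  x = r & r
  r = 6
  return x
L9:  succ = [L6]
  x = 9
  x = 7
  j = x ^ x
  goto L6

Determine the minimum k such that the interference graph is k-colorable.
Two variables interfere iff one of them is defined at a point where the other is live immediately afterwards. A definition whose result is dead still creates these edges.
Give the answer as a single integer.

Answer: 3

Derivation:
Block summaries:
  L0: def={r,u,w} ue=∅
  L1: def={w} ue={r}
  L2: def={j,x} ue={w}
  L3: def={j,r} ue={r,x}
  L4: def={x} ue={j}
  L5: def={j} ue={x}
  L6: def={w} ue=∅
  L7: def={x} ue=∅
  L8: def={r,x} ue=∅
  L9: def={j,x} ue=∅

Backward fixpoint:
  live L0: ∅→{r,w}
  live L1: {r}→∅
  live L2: {r,w}→{j,r,x}
  live L3: {r,x}→∅
  live L4: {j}→{x}
  live L5: {x}→∅
  live L6: ∅→∅
  live L7: ∅→∅
  live L8: ∅→∅
  live L9: ∅→∅

Conflict graph:
  j — {r,w,x}
  r — {j,u,w,x}
  u — {r}
  w — {j,r}
  x — {j,r}

Registers:
  lower bound: {j,r,w} mutually conflict ⇒ χ ≥ 3
  assign j→c1 r→c0 u→c1 w→c2 x→c2 — no edge inside a register ⇒ χ ≤ 3
  χ = 3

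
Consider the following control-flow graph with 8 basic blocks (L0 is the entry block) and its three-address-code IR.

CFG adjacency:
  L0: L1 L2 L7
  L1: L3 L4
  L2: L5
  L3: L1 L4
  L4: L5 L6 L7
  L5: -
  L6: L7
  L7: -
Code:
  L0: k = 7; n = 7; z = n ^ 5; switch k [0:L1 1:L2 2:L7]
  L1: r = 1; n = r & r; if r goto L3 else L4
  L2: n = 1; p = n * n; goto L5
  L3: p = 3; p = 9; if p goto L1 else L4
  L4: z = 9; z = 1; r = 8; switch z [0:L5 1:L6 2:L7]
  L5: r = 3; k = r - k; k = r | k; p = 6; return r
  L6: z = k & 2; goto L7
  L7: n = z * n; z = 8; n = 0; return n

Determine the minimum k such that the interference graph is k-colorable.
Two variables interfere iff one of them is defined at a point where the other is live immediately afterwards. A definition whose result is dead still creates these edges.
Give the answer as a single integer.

Answer: 4

Analysis:
def/use:
  L0: {k,n,z} / ∅
  L1: {n,r} / ∅
  L2: {n,p} / ∅
  L3: {p} / ∅
  L4: {r,z} / ∅
  L5: {k,p,r} / {k}
  L6: {z} / {k}
  L7: {n,z} / {n,z}

Liveness:
  L0 li=∅ lo={k,n,z}
  L1 li={k} lo={k,n}
  L2 li={k} lo={k}
  L3 li={k,n} lo={k,n}
  L4 li={k,n} lo={k,n,z}
  L5 li={k} lo=∅
  L6 li={k,n} lo={n,z}
  L7 li={n,z} lo=∅

Conflict graph:
  k — {n,p,r,z}
  n — {k,p,r,z}
  p — {k,n,r}
  r — {k,n,p,z}
  z — {k,n,r}

Registers:
  lower bound: {k,n,p,r} mutually conflict ⇒ χ ≥ 4
  assign k→R0 n→R1 p→R3 r→R2 z→R3 — no edge inside a register ⇒ χ ≤ 4
  χ = 4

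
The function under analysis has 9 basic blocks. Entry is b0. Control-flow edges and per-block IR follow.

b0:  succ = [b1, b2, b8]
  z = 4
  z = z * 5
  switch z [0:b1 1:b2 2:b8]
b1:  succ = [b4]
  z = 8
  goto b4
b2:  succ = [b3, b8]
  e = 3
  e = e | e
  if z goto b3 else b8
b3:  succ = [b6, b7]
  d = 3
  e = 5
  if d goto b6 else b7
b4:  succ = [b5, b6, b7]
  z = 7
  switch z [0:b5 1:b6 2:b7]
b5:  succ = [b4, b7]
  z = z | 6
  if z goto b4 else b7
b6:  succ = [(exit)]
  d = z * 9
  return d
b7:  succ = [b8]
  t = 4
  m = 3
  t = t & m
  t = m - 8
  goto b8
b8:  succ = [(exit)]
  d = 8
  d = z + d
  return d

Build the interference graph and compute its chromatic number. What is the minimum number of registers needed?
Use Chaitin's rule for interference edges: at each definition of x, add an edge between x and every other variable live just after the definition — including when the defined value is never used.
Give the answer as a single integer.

Answer: 3

Derivation:
Per-block:
  b0: def={z} ue=∅
  b1: def={z} ue=∅
  b2: def={e} ue={z}
  b3: def={d,e} ue=∅
  b4: def={z} ue=∅
  b5: def={z} ue={z}
  b6: def={d} ue={z}
  b7: def={m,t} ue=∅
  b8: def={d} ue={z}

Live sets:
  b0: in=∅ out={z}
  b1: in=∅ out=∅
  b2: in={z} out={z}
  b3: in={z} out={z}
  b4: in=∅ out={z}
  b5: in={z} out={z}
  b6: in={z} out=∅
  b7: in={z} out={z}
  b8: in={z} out=∅

Interference:
  d: {e,z}
  e: {d,z}
  m: {t,z}
  t: {m,z}
  z: {d,e,m,t}

Registers:
  lower bound: {d,e,z} mutually conflict ⇒ χ ≥ 3
  assign d→R1 e→R2 m→R1 t→R2 z→R0 — no edge inside a register ⇒ χ ≤ 3
  χ = 3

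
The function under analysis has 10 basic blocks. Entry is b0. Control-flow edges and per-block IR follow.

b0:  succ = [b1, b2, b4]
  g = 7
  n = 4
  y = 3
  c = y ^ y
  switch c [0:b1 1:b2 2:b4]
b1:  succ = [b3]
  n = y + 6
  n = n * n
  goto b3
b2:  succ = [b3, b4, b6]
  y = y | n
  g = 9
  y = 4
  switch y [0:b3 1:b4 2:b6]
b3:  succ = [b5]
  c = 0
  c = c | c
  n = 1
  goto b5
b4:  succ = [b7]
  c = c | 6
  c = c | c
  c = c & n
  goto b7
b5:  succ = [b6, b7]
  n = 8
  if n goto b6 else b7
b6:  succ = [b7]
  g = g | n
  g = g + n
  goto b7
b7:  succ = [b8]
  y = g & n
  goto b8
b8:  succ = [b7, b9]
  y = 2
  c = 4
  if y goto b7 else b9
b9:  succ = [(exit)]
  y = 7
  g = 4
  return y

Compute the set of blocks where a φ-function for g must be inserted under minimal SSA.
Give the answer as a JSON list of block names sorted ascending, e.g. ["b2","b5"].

Answer: ["b3", "b4", "b6", "b7"]

Working:
idom tree: b1←b0 b2←b0 b3←b0 b4←b0 b5←b3 b6←b0 b7←b0 b8←b7 b9←b8
Join-block Dom:
  b3: preds {b1,b2}: {b0,b1} ∩ {b0,b2} = {b0}; idom=b0
  b4: preds {b0,b2}: {b0} ∩ {b0,b2} = {b0}; idom=b0
  b6: preds {b2,b5}: {b0,b2} ∩ {b0,b3,b5} = {b0}; idom=b0
  b7: preds {b4,b5,b6,b8}: {b0,b4} ∩ {b0,b3,b5} ∩ {b0,b6} ∩ {b0,b7,b8} = {b0}; idom=b0

DF derivation:
  b3←b1: walk b1 to b0
  b3←b2: walk b2 to b0
  b4←b0: walk · to b0
  b4←b2: walk b2 to b0
  b6←b2: walk b2 to b0
  b6←b5: walk b5→b3 to b0
  b7←b4: walk b4 to b0
  b7←b5: walk b5→b3 to b0
  b7←b6: walk b6 to b0
  b7←b8: walk b8→b7 to b0
  DF(b0)=∅
  DF(b1)={b3}
  DF(b2)={b3,b4,b6}
  DF(b3)={b6,b7}
  DF(b4)={b7}
  DF(b5)={b6,b7}
  DF(b6)={b7}
  DF(b7)={b7}
  DF(b8)={b7}
  DF(b9)=∅

φ for g: defs {b0,b2,b6,b9}
  DF⁺ = {b3,b4,b6,b7}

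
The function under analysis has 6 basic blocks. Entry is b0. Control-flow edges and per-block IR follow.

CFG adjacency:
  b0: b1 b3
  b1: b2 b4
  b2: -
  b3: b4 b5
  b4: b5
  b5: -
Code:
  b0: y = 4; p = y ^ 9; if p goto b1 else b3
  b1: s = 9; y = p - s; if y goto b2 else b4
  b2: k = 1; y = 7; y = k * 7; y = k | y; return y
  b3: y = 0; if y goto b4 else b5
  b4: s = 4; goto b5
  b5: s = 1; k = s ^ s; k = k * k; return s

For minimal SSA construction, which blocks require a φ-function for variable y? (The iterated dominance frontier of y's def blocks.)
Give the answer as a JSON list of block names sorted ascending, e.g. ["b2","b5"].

Answer: ["b4", "b5"]

Analysis:
idom tree: b1←b0 b2←b1 b3←b0 b4←b0 b5←b0
Dom at joins:
  b4: preds {b1,b3}: {b0,b1} ∩ {b0,b3} = {b0}; idom=b0
  b5: preds {b3,b4}: {b0,b3} ∩ {b0,b4} = {b0}; idom=b0

DF derivation:
  join b4 pred b1: b1 stop@b0
  join b4 pred b3: b3 stop@b0
  join b5 pred b3: b3 stop@b0
  join b5 pred b4: b4 stop@b0
  b0: DF=∅
  b1: DF={b4}
  b2: DF=∅
  b3: DF={b4,b5}
  b4: DF={b5}
  b5: DF=∅

φ for y: defs {b0,b1,b2,b3}
  DF⁺ = {b4,b5}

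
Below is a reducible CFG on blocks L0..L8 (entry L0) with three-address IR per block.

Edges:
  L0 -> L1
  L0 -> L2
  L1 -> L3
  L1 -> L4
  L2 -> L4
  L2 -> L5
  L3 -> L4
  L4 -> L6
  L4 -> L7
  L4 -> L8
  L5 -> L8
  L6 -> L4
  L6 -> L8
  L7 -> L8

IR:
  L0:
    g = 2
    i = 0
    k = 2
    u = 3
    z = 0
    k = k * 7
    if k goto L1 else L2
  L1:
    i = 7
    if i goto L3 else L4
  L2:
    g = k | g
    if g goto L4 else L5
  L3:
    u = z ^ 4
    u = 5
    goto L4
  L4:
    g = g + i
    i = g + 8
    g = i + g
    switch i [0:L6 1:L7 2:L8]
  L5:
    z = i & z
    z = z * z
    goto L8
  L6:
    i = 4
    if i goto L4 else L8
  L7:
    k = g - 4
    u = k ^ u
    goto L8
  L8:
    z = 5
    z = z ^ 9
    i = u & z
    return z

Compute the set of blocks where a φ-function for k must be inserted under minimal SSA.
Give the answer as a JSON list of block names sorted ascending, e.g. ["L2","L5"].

idom tree: L1←L0 L2←L0 L3←L1 L4←L0 L5←L2 L6←L4 L7←L4 L8←L0
Join-block Dom:
  L4: preds {L1,L2,L3,L6}: {L0,L1} ∩ {L0,L2} ∩ {L0,L1,L3} ∩ {L0,L4,L6} = {L0}; idom=L0
  L8: preds {L4,L5,L6,L7}: {L0,L4} ∩ {L0,L2,L5} ∩ {L0,L4,L6} ∩ {L0,L4,L7} = {L0}; idom=L0

Frontier:
  join L4 pred L1: L1 stop@L0
  join L4 pred L2: L2 stop@L0
  join L4 pred L3: L3→L1 stop@L0
  join L4 pred L6: L6→L4 stop@L0
  join L8 pred L4: L4 stop@L0
  join L8 pred L5: L5→L2 stop@L0
  join L8 pred L6: L6→L4 stop@L0
  join L8 pred L7: L7→L4 stop@L0
  DF(L0)=∅
  DF(L1)={L4}
  DF(L2)={L4,L8}
  DF(L3)={L4}
  DF(L4)={L4,L8}
  DF(L5)={L8}
  DF(L6)={L4,L8}
  DF(L7)={L8}
  DF(L8)=∅

φ for k: defs {L0,L7}
  DF⁺ = {L8}

Answer: ["L8"]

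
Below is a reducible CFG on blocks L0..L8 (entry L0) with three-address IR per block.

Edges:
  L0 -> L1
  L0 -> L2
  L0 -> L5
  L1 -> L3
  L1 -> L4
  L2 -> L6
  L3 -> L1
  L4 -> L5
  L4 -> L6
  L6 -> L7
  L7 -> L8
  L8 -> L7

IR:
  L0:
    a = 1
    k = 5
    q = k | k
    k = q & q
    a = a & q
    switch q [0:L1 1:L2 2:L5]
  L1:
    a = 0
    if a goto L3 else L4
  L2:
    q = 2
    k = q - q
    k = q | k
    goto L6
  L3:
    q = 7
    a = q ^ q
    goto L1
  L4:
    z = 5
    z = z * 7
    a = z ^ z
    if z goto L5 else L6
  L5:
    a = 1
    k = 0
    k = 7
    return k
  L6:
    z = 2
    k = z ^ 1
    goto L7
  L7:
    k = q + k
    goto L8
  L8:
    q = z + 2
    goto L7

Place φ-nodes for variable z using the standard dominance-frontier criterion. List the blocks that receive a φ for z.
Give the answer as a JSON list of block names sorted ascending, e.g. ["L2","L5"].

idom tree: L1←L0 L2←L0 L3←L1 L4←L1 L5←L0 L6←L0 L7←L6 L8←L7
Dom at joins:
  L1: preds {L0,L3}: {L0} ∩ {L0,L1,L3} = {L0}; idom=L0
  L5: preds {L0,L4}: {L0} ∩ {L0,L1,L4} = {L0}; idom=L0
  L6: preds {L2,L4}: {L0,L2} ∩ {L0,L1,L4} = {L0}; idom=L0
  L7: preds {L6,L8}: {L0,L6} ∩ {L0,L6,L7,L8} = {L0,L6}; idom=L6

DF walk-up:
  L1←L0: walk · to L0
  L1←L3: walk L3→L1 to L0
  L5←L0: walk · to L0
  L5←L4: walk L4→L1 to L0
  L6←L2: walk L2 to L0
  L6←L4: walk L4→L1 to L0
  L7←L6: walk · to L6
  L7←L8: walk L8→L7 to L6
  L0: DF=∅
  L1: DF={L1,L5,L6}
  L2: DF={L6}
  L3: DF={L1}
  L4: DF={L5,L6}
  L5: DF=∅
  L6: DF=∅
  L7: DF={L7}
  L8: DF={L7}

φ for z: defs {L4,L6}
  DF⁺ = {L5,L6}

Answer: ["L5", "L6"]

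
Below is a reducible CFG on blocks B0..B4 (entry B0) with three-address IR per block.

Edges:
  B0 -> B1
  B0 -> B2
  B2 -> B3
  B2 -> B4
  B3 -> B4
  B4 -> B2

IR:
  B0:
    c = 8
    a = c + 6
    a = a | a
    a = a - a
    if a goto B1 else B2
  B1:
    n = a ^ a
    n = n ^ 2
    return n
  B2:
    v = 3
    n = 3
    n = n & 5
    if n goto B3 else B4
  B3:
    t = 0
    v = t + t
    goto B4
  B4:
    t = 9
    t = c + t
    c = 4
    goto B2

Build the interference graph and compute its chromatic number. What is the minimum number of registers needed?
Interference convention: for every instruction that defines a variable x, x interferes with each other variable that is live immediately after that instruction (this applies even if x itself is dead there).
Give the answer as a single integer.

Answer: 2

Working:
Per-block:
  B0 def {a,c} use ∅
  B1 def {n} use {a}
  B2 def {n,v} use ∅
  B3 def {t,v} use ∅
  B4 def {c,t} use {c}

Live sets:
  live B0: ∅→{a,c}
  live B1: {a}→∅
  live B2: {c}→{c}
  live B3: {c}→{c}
  live B4: {c}→{c}

Interference:
  a: {c}
  c: {a,n,t,v}
  n: {c}
  t: {c}
  v: {c}

Registers:
  {a,c} pairwise interfere (2-clique) ⇒ χ ≥ 2
  assign a→R1 c→R0 n→R1 t→R1 v→R1 — no edge inside a register ⇒ χ ≤ 2
  χ = 2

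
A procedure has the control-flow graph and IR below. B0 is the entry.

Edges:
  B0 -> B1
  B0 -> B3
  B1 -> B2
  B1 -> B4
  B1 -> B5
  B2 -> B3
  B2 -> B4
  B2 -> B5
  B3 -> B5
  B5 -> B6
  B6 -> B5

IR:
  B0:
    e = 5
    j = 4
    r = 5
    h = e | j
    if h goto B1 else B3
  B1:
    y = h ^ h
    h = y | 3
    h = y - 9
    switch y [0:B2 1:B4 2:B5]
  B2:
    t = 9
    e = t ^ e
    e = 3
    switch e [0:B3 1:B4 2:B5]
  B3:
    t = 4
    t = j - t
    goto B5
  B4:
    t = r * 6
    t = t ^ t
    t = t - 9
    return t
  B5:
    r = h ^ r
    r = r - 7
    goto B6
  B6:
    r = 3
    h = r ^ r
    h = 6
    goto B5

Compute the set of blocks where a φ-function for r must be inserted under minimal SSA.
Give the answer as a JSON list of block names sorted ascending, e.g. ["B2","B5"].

idom tree: B1←B0 B2←B1 B3←B0 B4←B1 B5←B0 B6←B5
Join-block Dom:
  B3: preds {B0,B2}: {B0} ∩ {B0,B1,B2} = {B0}; idom=B0
  B4: preds {B1,B2}: {B0,B1} ∩ {B0,B1,B2} = {B0,B1}; idom=B1
  B5: preds {B1,B2,B3,B6}: {B0,B1} ∩ {B0,B1,B2} ∩ {B0,B3} ∩ {B0,B5,B6} = {B0}; idom=B0

Frontier:
  join B3 pred B0: · stop@B0
  join B3 pred B2: B2→B1 stop@B0
  join B4 pred B1: · stop@B1
  join B4 pred B2: B2 stop@B1
  join B5 pred B1: B1 stop@B0
  join B5 pred B2: B2→B1 stop@B0
  join B5 pred B3: B3 stop@B0
  join B5 pred B6: B6→B5 stop@B0
  B0 → ∅
  B1 → {B3,B5}
  B2 → {B3,B4,B5}
  B3 → {B5}
  B4 → ∅
  B5 → {B5}
  B6 → {B5}

φ for r: defs {B0,B5,B6}
  DF⁺ = {B5}

Answer: ["B5"]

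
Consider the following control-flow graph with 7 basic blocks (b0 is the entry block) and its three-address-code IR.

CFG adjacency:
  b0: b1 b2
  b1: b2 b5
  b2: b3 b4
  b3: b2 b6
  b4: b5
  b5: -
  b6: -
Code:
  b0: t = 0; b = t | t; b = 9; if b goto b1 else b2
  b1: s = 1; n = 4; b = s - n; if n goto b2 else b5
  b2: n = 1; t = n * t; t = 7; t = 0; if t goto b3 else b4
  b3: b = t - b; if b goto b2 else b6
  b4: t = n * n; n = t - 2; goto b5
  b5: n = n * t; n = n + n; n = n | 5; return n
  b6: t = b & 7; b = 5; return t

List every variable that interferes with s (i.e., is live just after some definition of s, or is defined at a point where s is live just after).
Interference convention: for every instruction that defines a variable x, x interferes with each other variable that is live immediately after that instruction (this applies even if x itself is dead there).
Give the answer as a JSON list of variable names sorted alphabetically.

Block summaries:
  b0 def {b,t} use ∅
  b1 def {b,n,s} use ∅
  b2 def {n,t} use {t}
  b3 def {b} use {b,t}
  b4 def {n,t} use {n}
  b5 def {n} use {n,t}
  b6 def {b,t} use {b}

Backward fixpoint:
  live b0: ∅→{b,t}
  live b1: {t}→{b,n,t}
  live b2: {b,t}→{b,n,t}
  live b3: {b,t}→{b,t}
  live b4: {n}→{n,t}
  live b5: {n,t}→∅
  live b6: {b}→∅

Interfere edges:
  b: {n,t}
  n: {b,s,t}
  s: {n,t}
  t: {b,n,s}

N(s) = ["n", "t"]

Answer: ["n", "t"]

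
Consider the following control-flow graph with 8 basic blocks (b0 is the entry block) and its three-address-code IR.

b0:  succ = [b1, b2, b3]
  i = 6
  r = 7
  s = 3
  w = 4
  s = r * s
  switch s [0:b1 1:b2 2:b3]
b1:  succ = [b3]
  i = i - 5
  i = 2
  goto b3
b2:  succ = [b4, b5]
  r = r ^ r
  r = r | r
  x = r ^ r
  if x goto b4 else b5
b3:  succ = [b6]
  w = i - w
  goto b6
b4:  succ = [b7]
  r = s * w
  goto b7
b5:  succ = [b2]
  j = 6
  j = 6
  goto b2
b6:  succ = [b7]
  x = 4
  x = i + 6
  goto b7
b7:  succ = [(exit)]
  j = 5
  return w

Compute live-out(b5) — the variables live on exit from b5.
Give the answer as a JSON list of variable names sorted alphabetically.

Block summaries:
  b0: {i,r,s,w} / ∅
  b1: {i} / {i}
  b2: {r,x} / {r}
  b3: {w} / {i,w}
  b4: {r} / {s,w}
  b5: {j} / ∅
  b6: {x} / {i}
  b7: {j} / {w}

Live sets:
  live b0: ∅→{i,r,s,w}
  live b1: {i,w}→{i,w}
  live b2: {r,s,w}→{r,s,w}
  live b3: {i,w}→{i,w}
  live b4: {s,w}→{w}
  live b5: {r,s,w}→{r,s,w}
  live b6: {i,w}→{w}
  live b7: {w}→∅

live-out(b5) = ["r", "s", "w"]

Answer: ["r", "s", "w"]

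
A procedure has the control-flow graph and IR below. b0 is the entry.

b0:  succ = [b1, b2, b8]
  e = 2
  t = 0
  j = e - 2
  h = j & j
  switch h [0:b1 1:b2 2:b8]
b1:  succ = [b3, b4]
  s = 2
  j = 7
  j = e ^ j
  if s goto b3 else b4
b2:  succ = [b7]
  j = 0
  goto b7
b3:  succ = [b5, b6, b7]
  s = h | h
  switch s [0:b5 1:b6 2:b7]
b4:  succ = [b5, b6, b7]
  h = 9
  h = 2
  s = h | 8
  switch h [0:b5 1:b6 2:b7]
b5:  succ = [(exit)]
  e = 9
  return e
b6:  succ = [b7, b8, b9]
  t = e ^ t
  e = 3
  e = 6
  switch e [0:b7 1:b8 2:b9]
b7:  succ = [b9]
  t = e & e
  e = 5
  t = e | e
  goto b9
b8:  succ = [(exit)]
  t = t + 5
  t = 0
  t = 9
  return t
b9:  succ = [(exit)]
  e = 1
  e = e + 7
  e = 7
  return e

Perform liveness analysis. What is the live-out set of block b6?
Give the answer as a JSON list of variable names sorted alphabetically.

Answer: ["e", "t"]

Derivation:
Block summaries:
  b0 def {e,h,j,t} use ∅
  b1 def {j,s} use {e}
  b2 def {j} use ∅
  b3 def {s} use {h}
  b4 def {h,s} use ∅
  b5 def {e} use ∅
  b6 def {e,t} use {e,t}
  b7 def {e,t} use {e}
  b8 def {t} use {t}
  b9 def {e} use ∅

Liveness:
  b0: in=∅ out={e,h,t}
  b1: in={e,h,t} out={e,h,t}
  b2: in={e} out={e}
  b3: in={e,h,t} out={e,t}
  b4: in={e,t} out={e,t}
  b5: in=∅ out=∅
  b6: in={e,t} out={e,t}
  b7: in={e} out=∅
  b8: in={t} out=∅
  b9: in=∅ out=∅

live-out(b6) = ["e", "t"]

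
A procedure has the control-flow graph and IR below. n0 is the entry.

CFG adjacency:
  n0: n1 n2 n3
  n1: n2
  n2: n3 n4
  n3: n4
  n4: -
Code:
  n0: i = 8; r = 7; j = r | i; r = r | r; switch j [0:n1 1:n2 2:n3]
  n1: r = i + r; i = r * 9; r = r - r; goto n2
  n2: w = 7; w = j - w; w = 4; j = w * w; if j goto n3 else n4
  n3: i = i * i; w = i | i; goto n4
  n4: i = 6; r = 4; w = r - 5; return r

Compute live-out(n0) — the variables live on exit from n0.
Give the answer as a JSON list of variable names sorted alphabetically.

Per-block:
  n0: {i,j,r} / ∅
  n1: {i,r} / {i,r}
  n2: {j,w} / {j}
  n3: {i,w} / {i}
  n4: {i,r,w} / ∅

Backward fixpoint:
  n0 li=∅ lo={i,j,r}
  n1 li={i,j,r} lo={i,j}
  n2 li={i,j} lo={i}
  n3 li={i} lo=∅
  n4 li=∅ lo=∅

live-out(n0) = ["i", "j", "r"]

Answer: ["i", "j", "r"]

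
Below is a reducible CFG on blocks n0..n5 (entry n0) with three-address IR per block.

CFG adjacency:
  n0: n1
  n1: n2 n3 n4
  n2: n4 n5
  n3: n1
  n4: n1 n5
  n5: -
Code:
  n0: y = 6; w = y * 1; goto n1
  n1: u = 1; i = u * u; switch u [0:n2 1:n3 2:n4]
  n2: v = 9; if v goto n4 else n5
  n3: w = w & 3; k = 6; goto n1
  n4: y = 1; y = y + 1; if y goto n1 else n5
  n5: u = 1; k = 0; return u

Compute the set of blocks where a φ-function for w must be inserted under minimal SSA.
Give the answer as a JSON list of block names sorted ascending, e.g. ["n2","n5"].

Answer: ["n1"]

Analysis:
idom tree: n1←n0 n2←n1 n3←n1 n4←n1 n5←n1
Dom∩ at merges:
  n1: preds {n0,n3,n4}: {n0} ∩ {n0,n1,n3} ∩ {n0,n1,n4} = {n0}; idom=n0
  n4: preds {n1,n2}: {n0,n1} ∩ {n0,n1,n2} = {n0,n1}; idom=n1
  n5: preds {n2,n4}: {n0,n1,n2} ∩ {n0,n1,n4} = {n0,n1}; idom=n1

DF derivation:
  n1←n0: walk · to n0
  n1←n3: walk n3→n1 to n0
  n1←n4: walk n4→n1 to n0
  n4←n1: walk · to n1
  n4←n2: walk n2 to n1
  n5←n2: walk n2 to n1
  n5←n4: walk n4 to n1
  n0 → ∅
  n1 → {n1}
  n2 → {n4,n5}
  n3 → {n1}
  n4 → {n1,n5}
  n5 → ∅

φ for w: defs {n0,n3}
  DF⁺ = {n1}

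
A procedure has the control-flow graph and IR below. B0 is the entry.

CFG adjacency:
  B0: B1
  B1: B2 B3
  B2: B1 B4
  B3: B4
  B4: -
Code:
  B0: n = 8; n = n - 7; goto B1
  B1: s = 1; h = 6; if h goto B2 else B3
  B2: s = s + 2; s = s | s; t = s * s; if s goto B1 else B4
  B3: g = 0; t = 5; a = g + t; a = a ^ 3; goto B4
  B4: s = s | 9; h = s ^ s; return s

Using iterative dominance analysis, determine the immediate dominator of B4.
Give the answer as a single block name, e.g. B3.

Answer: B1

Derivation:
idom tree: B1←B0 B2←B1 B3←B1 B4←B1
Dom at joins:
  B1: preds {B0,B2}: {B0} ∩ {B0,B1,B2} = {B0}; idom=B0
  B4: preds {B2,B3}: {B0,B1,B2} ∩ {B0,B1,B3} = {B0,B1}; idom=B1

idom(B4) = B1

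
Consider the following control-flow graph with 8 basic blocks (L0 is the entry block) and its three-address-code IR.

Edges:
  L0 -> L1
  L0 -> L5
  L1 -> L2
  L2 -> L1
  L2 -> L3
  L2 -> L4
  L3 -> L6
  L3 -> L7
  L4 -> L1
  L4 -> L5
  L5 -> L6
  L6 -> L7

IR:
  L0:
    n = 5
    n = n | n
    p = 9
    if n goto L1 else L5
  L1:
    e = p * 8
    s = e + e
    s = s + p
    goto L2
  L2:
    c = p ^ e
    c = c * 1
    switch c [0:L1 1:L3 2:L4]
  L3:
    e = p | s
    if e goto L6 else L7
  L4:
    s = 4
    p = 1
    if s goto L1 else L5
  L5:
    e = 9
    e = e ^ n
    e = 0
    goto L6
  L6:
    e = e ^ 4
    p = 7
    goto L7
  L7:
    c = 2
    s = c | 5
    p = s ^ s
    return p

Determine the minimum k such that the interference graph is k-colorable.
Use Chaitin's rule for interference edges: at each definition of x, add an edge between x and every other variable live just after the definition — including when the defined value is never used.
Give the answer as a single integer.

def/use:
  L0: {n,p} / ∅
  L1: {e,s} / {p}
  L2: {c} / {e,p}
  L3: {e} / {p,s}
  L4: {p,s} / ∅
  L5: {e} / {n}
  L6: {e,p} / {e}
  L7: {c,p,s} / ∅

Liveness:
  L0 li=∅ lo={n,p}
  L1 li={n,p} lo={e,n,p,s}
  L2 li={e,n,p,s} lo={n,p,s}
  L3 li={p,s} lo={e}
  L4 li={n} lo={n,p}
  L5 li={n} lo={e}
  L6 li={e} lo=∅
  L7 li=∅ lo=∅

Interfere edges:
  c — {n,p,s}
  e — {n,p,s}
  n — {c,e,p,s}
  p — {c,e,n,s}
  s — {c,e,n,p}

Colouring:
  lower bound: {c,n,p,s} mutually conflict ⇒ χ ≥ 4
  assign c→R3 e→R3 n→R0 p→R1 s→R2 — no edge inside a register ⇒ χ ≤ 4
  χ = 4

Answer: 4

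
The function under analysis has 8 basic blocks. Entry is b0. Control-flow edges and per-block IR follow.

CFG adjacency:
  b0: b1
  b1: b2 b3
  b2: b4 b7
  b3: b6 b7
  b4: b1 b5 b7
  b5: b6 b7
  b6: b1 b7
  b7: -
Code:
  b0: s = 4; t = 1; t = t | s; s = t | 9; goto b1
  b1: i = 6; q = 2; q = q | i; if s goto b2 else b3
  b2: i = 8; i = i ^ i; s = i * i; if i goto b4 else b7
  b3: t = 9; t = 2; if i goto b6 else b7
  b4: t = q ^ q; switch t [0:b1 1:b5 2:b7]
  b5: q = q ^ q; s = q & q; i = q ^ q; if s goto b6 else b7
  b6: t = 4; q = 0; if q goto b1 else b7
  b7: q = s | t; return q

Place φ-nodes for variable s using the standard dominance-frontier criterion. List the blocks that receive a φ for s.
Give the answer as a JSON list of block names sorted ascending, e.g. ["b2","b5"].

idom tree: b1←b0 b2←b1 b3←b1 b4←b2 b5←b4 b6←b1 b7←b1
Join-block Dom:
  b1: preds {b0,b4,b6}: {b0} ∩ {b0,b1,b2,b4} ∩ {b0,b1,b6} = {b0}; idom=b0
  b6: preds {b3,b5}: {b0,b1,b3} ∩ {b0,b1,b2,b4,b5} = {b0,b1}; idom=b1
  b7: preds {b2,b3,b4,b5,b6}: {b0,b1,b2} ∩ {b0,b1,b3} ∩ {b0,b1,b2,b4} ∩ {b0,b1,b2,b4,b5} ∩ {b0,b1,b6} = {b0,b1}; idom=b1

DF derivation:
  b1←b0: walk · to b0
  b1←b4: walk b4→b2→b1 to b0
  b1←b6: walk b6→b1 to b0
  b6←b3: walk b3 to b1
  b6←b5: walk b5→b4→b2 to b1
  b7←b2: walk b2 to b1
  b7←b3: walk b3 to b1
  b7←b4: walk b4→b2 to b1
  b7←b5: walk b5→b4→b2 to b1
  b7←b6: walk b6 to b1
  DF(b0)=∅
  DF(b1)={b1}
  DF(b2)={b1,b6,b7}
  DF(b3)={b6,b7}
  DF(b4)={b1,b6,b7}
  DF(b5)={b6,b7}
  DF(b6)={b1,b7}
  DF(b7)=∅

φ for s: defs {b0,b2,b5}
  DF⁺ = {b1,b6,b7}

Answer: ["b1", "b6", "b7"]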